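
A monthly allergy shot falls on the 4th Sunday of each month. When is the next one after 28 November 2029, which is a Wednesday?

November 2029 starts on a Thursday; its first Sunday is the 4th, so the 4th Sunday is the 25th — 25 November 2029.
That is not after 28 November 2029, so look at December 2029.
December 2029 starts on a Saturday; its first Sunday is the 2nd, so the 4th Sunday is the 23rd — 23 December 2029.

23 December 2029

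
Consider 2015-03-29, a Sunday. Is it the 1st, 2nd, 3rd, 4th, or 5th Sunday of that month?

Day 29 falls in week ⌈29/7⌉ of the month.
Days 1–7 hold the 1st Sunday, 8–14 the 2nd, 15–21 the 3rd, 22–28 the 4th, 29–31 the 5th.
29 is in the range for the 5th.

5th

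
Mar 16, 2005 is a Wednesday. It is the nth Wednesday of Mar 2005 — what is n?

Day 16 falls in week ⌈16/7⌉ of the month.
Days 1–7 hold the 1st Wednesday, 8–14 the 2nd, 15–21 the 3rd, 22–28 the 4th, 29–31 the 5th.
16 is in the range for the 3rd.

3rd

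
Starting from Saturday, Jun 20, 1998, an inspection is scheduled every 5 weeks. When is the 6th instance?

The 6th occurrence is 5 intervals after the first: 5 × 35 = 175 days after Jun 20, 1998.
Jun has 30 days — 10 days to the end of Jun leaves 165.
Jul has 31 days (134 left).
Aug has 31 days (103 left).
Sep has 30 days (73 left).
Oct has 31 days (42 left).
Nov has 30 days (12 left).
12 days into Dec → Dec 12, 1998.

Dec 12, 1998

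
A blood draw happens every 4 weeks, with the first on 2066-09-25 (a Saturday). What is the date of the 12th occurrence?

2067-07-30

The 12th occurrence is 11 intervals after the first: 11 × 28 = 308 days after 2066-09-25.
September has 30 days — 5 days to the end of September leaves 303.
October has 31 days (272 left).
November has 30 days (242 left).
December has 31 days (211 left).
January has 31 days (180 left).
February has 28 days (152 left).
March has 31 days (121 left).
April has 30 days (91 left).
May has 31 days (60 left).
June has 30 days (30 left).
30 days into July → 2067-07-30.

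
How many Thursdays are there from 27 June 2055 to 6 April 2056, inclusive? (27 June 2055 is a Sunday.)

27 June 2055 is a Sunday; the first Thursday on or after it is 1 July 2055 (4 days later).
From 1 July 2055 to 6 April 2056: 30 + 31 + 30 + 31 + 30 + 31 + 31 + 29 + 31 + 6 = 280 days (rest of July, August, September, October, November, December, January, February, March, April).
280 ÷ 7 = 40 full weeks with remainder 0, so 40 more Thursdays after the first → 41.

41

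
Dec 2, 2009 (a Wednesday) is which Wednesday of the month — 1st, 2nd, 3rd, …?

Day 2 falls in week ⌈2/7⌉ of the month.
Days 1–7 hold the 1st Wednesday, 8–14 the 2nd, 15–21 the 3rd, 22–28 the 4th, 29–31 the 5th.
2 is in the range for the 1st.

1st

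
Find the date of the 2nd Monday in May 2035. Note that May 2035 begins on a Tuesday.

2035-05-14

May 2035 begins on a Tuesday, so the first Monday is May 7 (6 days later).
The 2nd Monday is 1 weeks later: 7 + 7 = 14.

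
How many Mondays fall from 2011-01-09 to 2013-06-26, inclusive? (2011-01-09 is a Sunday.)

2011-01-09 is a Sunday; the first Monday on or after it is 2011-01-10 (1 day later).
From 2011-01-10 to 2013-06-26: 355 + 366 + 177 = 898 days (rest of 2011, 2012, to 2013-06-26 in 2013).
898 ÷ 7 = 128 full weeks with remainder 2, so 128 more Mondays after the first → 129.

129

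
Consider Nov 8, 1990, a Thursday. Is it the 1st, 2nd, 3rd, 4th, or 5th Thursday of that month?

Day 8 falls in week ⌈8/7⌉ of the month.
Days 1–7 hold the 1st Thursday, 8–14 the 2nd, 15–21 the 3rd, 22–28 the 4th, 29–31 the 5th.
8 is in the range for the 2nd.

2nd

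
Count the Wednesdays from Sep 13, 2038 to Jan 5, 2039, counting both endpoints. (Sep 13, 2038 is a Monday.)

17

Sep 13, 2038 is a Monday; the first Wednesday on or after it is Sep 15, 2038 (2 days later).
From Sep 15, 2038 to Jan 5, 2039: 15 + 31 + 30 + 31 + 5 = 112 days (rest of Sep, Oct, Nov, Dec, Jan).
112 ÷ 7 = 16 full weeks with remainder 0, so 16 more Wednesdays after the first → 17.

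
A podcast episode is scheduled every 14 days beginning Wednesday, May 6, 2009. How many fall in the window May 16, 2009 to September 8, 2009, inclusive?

Occurrences land 14·i days after May 6, 2009 for i = 0, 1, 2, …
May 16, 2009 is 10 days after the start; 10 ÷ 14 = 0 remainder 10; since the remainder is 10, round up to i = 1. First occurrence in the window: #2 on May 20, 2009 (1×14 = 14 days in).
September 8, 2009 is 125 days after the start; 125 ÷ 14 = 8 remainder 13. Last occurrence in the window: #9 on August 26, 2009.
Occurrences #2 through #9: 8 in total.

8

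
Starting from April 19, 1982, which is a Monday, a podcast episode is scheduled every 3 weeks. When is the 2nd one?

May 10, 1982

The 2nd occurrence is 1 interval after the first: 1 × 21 = 21 days after April 19, 1982.
April has 30 days — 11 days to the end of April leaves 10.
10 days into May → May 10, 1982.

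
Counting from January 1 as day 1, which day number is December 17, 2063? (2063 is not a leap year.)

351

Days in months before December: 31 + 28 + 31 + 30 + 31 + 30 + 31 + 31 + 30 + 31 + 30 = 334.
Plus 17 days into December → day 351.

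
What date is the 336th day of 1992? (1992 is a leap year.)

January has 31 days (336 − 31 = 305 remain).
February has 29 days (305 − 29 = 276 remain).
March has 31 days (276 − 31 = 245 remain).
April has 30 days (245 − 30 = 215 remain).
May has 31 days (215 − 31 = 184 remain).
June has 30 days (184 − 30 = 154 remain).
July has 31 days (154 − 31 = 123 remain).
August has 31 days (123 − 31 = 92 remain).
September has 30 days (92 − 30 = 62 remain).
October has 31 days (62 − 31 = 31 remain).
November has 30 days (31 − 30 = 1 remain).
1 into December → December 1.

1992-12-01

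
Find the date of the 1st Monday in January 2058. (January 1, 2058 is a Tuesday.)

January 7, 2058

January 2058 begins on a Tuesday, so the first Monday is January 7 (6 days later).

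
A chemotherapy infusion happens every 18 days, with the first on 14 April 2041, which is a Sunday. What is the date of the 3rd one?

The 3rd occurrence is 2 intervals after the first: 2 × 18 = 36 days after 14 April 2041.
April has 30 days — 16 days to the end of April leaves 20.
20 days into May → 20 May 2041.

20 May 2041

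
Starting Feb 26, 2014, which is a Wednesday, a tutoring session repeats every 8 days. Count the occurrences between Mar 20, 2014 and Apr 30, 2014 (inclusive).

Occurrences land 8·i days after Feb 26, 2014 for i = 0, 1, 2, …
Mar 20, 2014 is 22 days after the start; 22 ÷ 8 = 2 remainder 6; since the remainder is 6, round up to i = 3. First occurrence in the window: #4 on Mar 22, 2014 (3×8 = 24 days in).
Apr 30, 2014 is 63 days after the start; 63 ÷ 8 = 7 remainder 7. Last occurrence in the window: #8 on Apr 23, 2014.
Occurrences #4 through #8: 5 in total.

5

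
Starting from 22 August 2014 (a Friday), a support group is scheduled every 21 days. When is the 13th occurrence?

1 May 2015

The 13th occurrence is 12 intervals after the first: 12 × 21 = 252 days after 22 August 2014.
August has 31 days — 9 days to the end of August leaves 243.
September has 30 days (213 left).
October has 31 days (182 left).
November has 30 days (152 left).
December has 31 days (121 left).
January has 31 days (90 left).
February has 28 days (62 left).
March has 31 days (31 left).
April has 30 days (1 left).
1 day into May → 1 May 2015.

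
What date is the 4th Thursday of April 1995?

27 April 1995

April 1995 begins on a Saturday, so the first Thursday is April 6 (5 days later).
The 4th Thursday is 3 weeks later: 6 + 21 = 27.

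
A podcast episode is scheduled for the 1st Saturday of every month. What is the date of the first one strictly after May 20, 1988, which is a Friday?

Jun 4, 1988

May 1988 starts on a Sunday, so its 1st Saturday is May 7, 1988 (6 days in).
That is not after May 20, 1988, so look at Jun 1988.
Jun 1988 starts on a Wednesday, so its 1st Saturday is Jun 4, 1988 (3 days in).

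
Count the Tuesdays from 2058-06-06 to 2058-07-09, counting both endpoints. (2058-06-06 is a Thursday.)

5

2058-06-06 is a Thursday; the first Tuesday on or after it is 2058-06-11 (5 days later).
From 2058-06-11 to 2058-07-09: 19 + 9 = 28 days (rest of June, July).
28 ÷ 7 = 4 full weeks with remainder 0, so 4 more Tuesdays after the first → 5.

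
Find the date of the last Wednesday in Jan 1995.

Jan 25, 1995

Jan 1995 begins on a Sunday, so the first Wednesday is Jan 4 (3 days later).
Jan 1995 has 31 days. Adding weeks: 4, 11, 18, 25 — the last one ≤ 31 is the 25th.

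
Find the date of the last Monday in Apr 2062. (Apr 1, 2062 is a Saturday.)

Apr 24, 2062

Apr 2062 begins on a Saturday, so the first Monday is Apr 3 (2 days later).
Apr 2062 has 30 days. Adding weeks: 3, 10, 17, 24 — the last one ≤ 30 is the 24th.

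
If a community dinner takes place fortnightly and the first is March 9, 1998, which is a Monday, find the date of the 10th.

July 13, 1998

The 10th occurrence is 9 intervals after the first: 9 × 14 = 126 days after March 9, 1998.
March has 31 days — 22 days to the end of March leaves 104.
April has 30 days (74 left).
May has 31 days (43 left).
June has 30 days (13 left).
13 days into July → July 13, 1998.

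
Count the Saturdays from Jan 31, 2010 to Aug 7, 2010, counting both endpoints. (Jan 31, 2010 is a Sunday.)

27

Jan 31, 2010 is a Sunday; the first Saturday on or after it is Feb 6, 2010 (6 days later).
From Feb 6, 2010 to Aug 7, 2010: 22 + 31 + 30 + 31 + 30 + 31 + 7 = 182 days (rest of Feb, Mar, Apr, May, Jun, Jul, Aug).
182 ÷ 7 = 26 full weeks with remainder 0, so 26 more Saturdays after the first → 27.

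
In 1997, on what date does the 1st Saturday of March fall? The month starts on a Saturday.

1997-03-01

March 1997 begins on a Saturday, so the first Saturday is March 1.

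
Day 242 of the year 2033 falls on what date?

January has 31 days (242 − 31 = 211 remain).
February has 28 days (211 − 28 = 183 remain).
March has 31 days (183 − 31 = 152 remain).
April has 30 days (152 − 30 = 122 remain).
May has 31 days (122 − 31 = 91 remain).
June has 30 days (91 − 30 = 61 remain).
July has 31 days (61 − 31 = 30 remain).
30 into August → August 30.

August 30, 2033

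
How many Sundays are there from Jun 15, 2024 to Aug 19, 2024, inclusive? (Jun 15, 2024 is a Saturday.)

Jun 15, 2024 is a Saturday; the first Sunday on or after it is Jun 16, 2024 (1 day later).
From Jun 16, 2024 to Aug 19, 2024: 14 + 31 + 19 = 64 days (rest of Jun, Jul, Aug).
64 ÷ 7 = 9 full weeks with remainder 1, so 9 more Sundays after the first → 10.

10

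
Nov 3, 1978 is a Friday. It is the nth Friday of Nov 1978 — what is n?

1st

Day 3 falls in week ⌈3/7⌉ of the month.
Days 1–7 hold the 1st Friday, 8–14 the 2nd, 15–21 the 3rd, 22–28 the 4th, 29–31 the 5th.
3 is in the range for the 1st.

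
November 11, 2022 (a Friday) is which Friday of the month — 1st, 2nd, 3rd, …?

2nd

Day 11 falls in week ⌈11/7⌉ of the month.
Days 1–7 hold the 1st Friday, 8–14 the 2nd, 15–21 the 3rd, 22–28 the 4th, 29–31 the 5th.
11 is in the range for the 2nd.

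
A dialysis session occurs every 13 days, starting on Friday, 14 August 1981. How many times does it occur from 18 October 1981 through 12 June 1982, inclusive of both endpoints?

19

Occurrences land 13·i days after 14 August 1981 for i = 0, 1, 2, …
18 October 1981 is 65 days after the start; 65 ÷ 13 = 5 remainder 0. First occurrence in the window: #6 on 18 October 1981 (5×13 = 65 days in).
12 June 1982 is 302 days after the start; 302 ÷ 13 = 23 remainder 3. Last occurrence in the window: #24 on 9 June 1982.
Occurrences #6 through #24: 19 in total.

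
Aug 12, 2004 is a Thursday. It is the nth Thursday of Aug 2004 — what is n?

Day 12 falls in week ⌈12/7⌉ of the month.
Days 1–7 hold the 1st Thursday, 8–14 the 2nd, 15–21 the 3rd, 22–28 the 4th, 29–31 the 5th.
12 is in the range for the 2nd.

2nd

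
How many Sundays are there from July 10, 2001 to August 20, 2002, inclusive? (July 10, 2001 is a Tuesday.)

58

July 10, 2001 is a Tuesday; the first Sunday on or after it is July 15, 2001 (5 days later).
From July 15, 2001 to August 20, 2002: 169 + 232 = 401 days (rest of 2001, to August 20, 2002 in 2002).
401 ÷ 7 = 57 full weeks with remainder 2, so 57 more Sundays after the first → 58.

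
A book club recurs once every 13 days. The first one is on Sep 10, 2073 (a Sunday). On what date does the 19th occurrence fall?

May 2, 2074

The 19th occurrence is 18 intervals after the first: 18 × 13 = 234 days after Sep 10, 2073.
Sep has 30 days — 20 days to the end of Sep leaves 214.
Oct has 31 days (183 left).
Nov has 30 days (153 left).
Dec has 31 days (122 left).
Jan has 31 days (91 left).
Feb has 28 days (63 left).
Mar has 31 days (32 left).
Apr has 30 days (2 left).
2 days into May → May 2, 2074.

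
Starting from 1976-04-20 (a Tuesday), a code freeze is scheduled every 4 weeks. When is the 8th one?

The 8th occurrence is 7 intervals after the first: 7 × 28 = 196 days after 1976-04-20.
April has 30 days — 10 days to the end of April leaves 186.
May has 31 days (155 left).
June has 30 days (125 left).
July has 31 days (94 left).
August has 31 days (63 left).
September has 30 days (33 left).
October has 31 days (2 left).
2 days into November → 1976-11-02.

1976-11-02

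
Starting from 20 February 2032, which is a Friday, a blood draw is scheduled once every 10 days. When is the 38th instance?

The 38th occurrence is 37 intervals after the first: 37 × 10 = 370 days after 20 February 2032.
February has 29 days — 9 days to the end of February leaves 361.
March has 31 days (330 left).
April has 30 days (300 left).
May has 31 days (269 left).
June has 30 days (239 left).
July has 31 days (208 left).
August has 31 days (177 left).
September has 30 days (147 left).
October has 31 days (116 left).
November has 30 days (86 left).
December has 31 days (55 left).
January has 31 days (24 left).
24 days into February → 24 February 2033.

24 February 2033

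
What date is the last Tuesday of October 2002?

October 2002 begins on a Tuesday, so the first Tuesday is October 1.
October 2002 has 31 days. Adding weeks: 1, 8, 15, 22, 29 — the last one ≤ 31 is the 29th.

29 October 2002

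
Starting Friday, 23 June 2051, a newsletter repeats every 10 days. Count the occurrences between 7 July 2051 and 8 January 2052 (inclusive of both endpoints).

Occurrences land 10·i days after 23 June 2051 for i = 0, 1, 2, …
7 July 2051 is 14 days after the start; 14 ÷ 10 = 1 remainder 4; since the remainder is 4, round up to i = 2. First occurrence in the window: #3 on 13 July 2051 (2×10 = 20 days in).
8 January 2052 is 199 days after the start; 199 ÷ 10 = 19 remainder 9. Last occurrence in the window: #20 on 30 December 2051.
Occurrences #3 through #20: 18 in total.

18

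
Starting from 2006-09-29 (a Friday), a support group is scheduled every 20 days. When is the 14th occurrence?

The 14th occurrence is 13 intervals after the first: 13 × 20 = 260 days after 2006-09-29.
September has 30 days — 1 day to the end of September leaves 259.
October has 31 days (228 left).
November has 30 days (198 left).
December has 31 days (167 left).
January has 31 days (136 left).
February has 28 days (108 left).
March has 31 days (77 left).
April has 30 days (47 left).
May has 31 days (16 left).
16 days into June → 2007-06-16.

2007-06-16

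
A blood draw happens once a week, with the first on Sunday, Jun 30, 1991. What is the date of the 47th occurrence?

May 17, 1992

The 47th occurrence is 46 intervals after the first: 46 × 7 = 322 days after Jun 30, 1991.
Jun has 30 days — 0 days to the end of Jun leaves 322.
Jul has 31 days (291 left).
Aug has 31 days (260 left).
Sep has 30 days (230 left).
Oct has 31 days (199 left).
Nov has 30 days (169 left).
Dec has 31 days (138 left).
Jan has 31 days (107 left).
Feb has 29 days (78 left).
Mar has 31 days (47 left).
Apr has 30 days (17 left).
17 days into May → May 17, 1992.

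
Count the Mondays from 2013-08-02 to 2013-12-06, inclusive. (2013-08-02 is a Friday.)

2013-08-02 is a Friday; the first Monday on or after it is 2013-08-05 (3 days later).
From 2013-08-05 to 2013-12-06: 26 + 30 + 31 + 30 + 6 = 123 days (rest of August, September, October, November, December).
123 ÷ 7 = 17 full weeks with remainder 4, so 17 more Mondays after the first → 18.

18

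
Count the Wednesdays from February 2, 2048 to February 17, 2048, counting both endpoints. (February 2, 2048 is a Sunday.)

February 2, 2048 is a Sunday; the first Wednesday on or after it is February 5, 2048 (3 days later).
From February 5, 2048 to February 17, 2048 is 17 − 5 = 12 days.
12 ÷ 7 = 1 full weeks with remainder 5, so 1 more Wednesdays after the first → 2.

2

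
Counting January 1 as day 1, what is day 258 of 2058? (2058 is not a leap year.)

15 September 2058

January has 31 days (258 − 31 = 227 remain).
February has 28 days (227 − 28 = 199 remain).
March has 31 days (199 − 31 = 168 remain).
April has 30 days (168 − 30 = 138 remain).
May has 31 days (138 − 31 = 107 remain).
June has 30 days (107 − 30 = 77 remain).
July has 31 days (77 − 31 = 46 remain).
August has 31 days (46 − 31 = 15 remain).
15 into September → September 15.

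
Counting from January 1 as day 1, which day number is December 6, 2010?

Days in months before December: 31 + 28 + 31 + 30 + 31 + 30 + 31 + 31 + 30 + 31 + 30 = 334.
Plus 6 days into December → day 340.

340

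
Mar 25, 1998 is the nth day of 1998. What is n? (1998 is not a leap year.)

Days in months before Mar: 31 + 28 = 59.
Plus 25 days into Mar → day 84.

84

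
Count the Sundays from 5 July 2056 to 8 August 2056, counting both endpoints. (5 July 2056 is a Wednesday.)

5 July 2056 is a Wednesday; the first Sunday on or after it is 9 July 2056 (4 days later).
From 9 July 2056 to 8 August 2056: 22 + 8 = 30 days (rest of July, August).
30 ÷ 7 = 4 full weeks with remainder 2, so 4 more Sundays after the first → 5.

5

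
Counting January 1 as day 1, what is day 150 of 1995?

Jan has 31 days (150 − 31 = 119 remain).
Feb has 28 days (119 − 28 = 91 remain).
Mar has 31 days (91 − 31 = 60 remain).
Apr has 30 days (60 − 30 = 30 remain).
30 into May → May 30.

May 30, 1995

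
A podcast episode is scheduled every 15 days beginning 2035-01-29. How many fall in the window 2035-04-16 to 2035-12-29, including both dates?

17

Occurrences land 15·i days after 2035-01-29 for i = 0, 1, 2, …
2035-04-16 is 77 days after the start; 77 ÷ 15 = 5 remainder 2; since the remainder is 2, round up to i = 6. First occurrence in the window: #7 on 2035-04-29 (6×15 = 90 days in).
2035-12-29 is 334 days after the start; 334 ÷ 15 = 22 remainder 4. Last occurrence in the window: #23 on 2035-12-25.
Occurrences #7 through #23: 17 in total.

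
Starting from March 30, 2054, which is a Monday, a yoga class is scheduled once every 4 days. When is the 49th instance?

The 49th occurrence is 48 intervals after the first: 48 × 4 = 192 days after March 30, 2054.
March has 31 days — 1 day to the end of March leaves 191.
April has 30 days (161 left).
May has 31 days (130 left).
June has 30 days (100 left).
July has 31 days (69 left).
August has 31 days (38 left).
September has 30 days (8 left).
8 days into October → October 8, 2054.

October 8, 2054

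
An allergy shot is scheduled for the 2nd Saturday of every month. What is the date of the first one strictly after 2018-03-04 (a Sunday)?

2018-03-10

March 2018 starts on a Thursday; its first Saturday is the 3rd, so the 2nd Saturday is the 10th — 2018-03-10.
2018-03-10 is after 2018-03-04, so that is the next one.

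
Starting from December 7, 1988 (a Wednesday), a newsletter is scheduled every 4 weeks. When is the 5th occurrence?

The 5th occurrence is 4 intervals after the first: 4 × 28 = 112 days after December 7, 1988.
December has 31 days — 24 days to the end of December leaves 88.
January has 31 days (57 left).
February has 28 days (29 left).
29 days into March → March 29, 1989.

March 29, 1989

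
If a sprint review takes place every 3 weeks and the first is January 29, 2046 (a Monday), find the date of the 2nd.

February 19, 2046

The 2nd occurrence is 1 interval after the first: 1 × 21 = 21 days after January 29, 2046.
January has 31 days — 2 days to the end of January leaves 19.
19 days into February → February 19, 2046.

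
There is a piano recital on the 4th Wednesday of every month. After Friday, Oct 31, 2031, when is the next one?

Oct 2031 starts on a Wednesday; its first Wednesday is the 1st, so the 4th Wednesday is the 22nd — Oct 22, 2031.
That is not after Oct 31, 2031, so look at Nov 2031.
Nov 2031 starts on a Saturday; its first Wednesday is the 5th, so the 4th Wednesday is the 26th — Nov 26, 2031.

Nov 26, 2031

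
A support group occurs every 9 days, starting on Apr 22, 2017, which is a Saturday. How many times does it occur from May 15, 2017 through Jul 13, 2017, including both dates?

Occurrences land 9·i days after Apr 22, 2017 for i = 0, 1, 2, …
May 15, 2017 is 23 days after the start; 23 ÷ 9 = 2 remainder 5; since the remainder is 5, round up to i = 3. First occurrence in the window: #4 on May 19, 2017 (3×9 = 27 days in).
Jul 13, 2017 is 82 days after the start; 82 ÷ 9 = 9 remainder 1. Last occurrence in the window: #10 on Jul 12, 2017.
Occurrences #4 through #10: 7 in total.

7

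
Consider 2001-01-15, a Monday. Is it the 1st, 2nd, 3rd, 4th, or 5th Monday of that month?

Day 15 falls in week ⌈15/7⌉ of the month.
Days 1–7 hold the 1st Monday, 8–14 the 2nd, 15–21 the 3rd, 22–28 the 4th, 29–31 the 5th.
15 is in the range for the 3rd.

3rd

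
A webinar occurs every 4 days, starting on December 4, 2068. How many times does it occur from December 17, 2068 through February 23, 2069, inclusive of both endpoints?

Occurrences land 4·i days after December 4, 2068 for i = 0, 1, 2, …
December 17, 2068 is 13 days after the start; 13 ÷ 4 = 3 remainder 1; since the remainder is 1, round up to i = 4. First occurrence in the window: #5 on December 20, 2068 (4×4 = 16 days in).
February 23, 2069 is 81 days after the start; 81 ÷ 4 = 20 remainder 1. Last occurrence in the window: #21 on February 22, 2069.
Occurrences #5 through #21: 17 in total.

17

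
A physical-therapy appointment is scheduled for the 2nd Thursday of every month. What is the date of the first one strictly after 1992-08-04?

1992-08-13

August 1992 starts on a Saturday; its first Thursday is the 6th, so the 2nd Thursday is the 13th — 1992-08-13.
1992-08-13 is after 1992-08-04, so that is the next one.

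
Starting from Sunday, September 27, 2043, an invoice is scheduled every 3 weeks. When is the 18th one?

The 18th occurrence is 17 intervals after the first: 17 × 21 = 357 days after September 27, 2043.
September has 30 days — 3 days to the end of September leaves 354.
October has 31 days (323 left).
November has 30 days (293 left).
December has 31 days (262 left).
January has 31 days (231 left).
February has 29 days (202 left).
March has 31 days (171 left).
April has 30 days (141 left).
May has 31 days (110 left).
June has 30 days (80 left).
July has 31 days (49 left).
August has 31 days (18 left).
18 days into September → September 18, 2044.

September 18, 2044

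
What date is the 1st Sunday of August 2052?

The first Sunday of August 2052 is August 4.

August 4, 2052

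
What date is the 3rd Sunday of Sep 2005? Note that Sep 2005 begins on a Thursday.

Sep 18, 2005

Sep 2005 begins on a Thursday, so the first Sunday is Sep 4 (3 days later).
The 3rd Sunday is 2 weeks later: 4 + 14 = 18.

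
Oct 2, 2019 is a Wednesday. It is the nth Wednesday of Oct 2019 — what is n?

1st

Day 2 falls in week ⌈2/7⌉ of the month.
Days 1–7 hold the 1st Wednesday, 8–14 the 2nd, 15–21 the 3rd, 22–28 the 4th, 29–31 the 5th.
2 is in the range for the 1st.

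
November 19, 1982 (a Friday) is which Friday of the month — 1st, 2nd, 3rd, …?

3rd

Day 19 falls in week ⌈19/7⌉ of the month.
Days 1–7 hold the 1st Friday, 8–14 the 2nd, 15–21 the 3rd, 22–28 the 4th, 29–31 the 5th.
19 is in the range for the 3rd.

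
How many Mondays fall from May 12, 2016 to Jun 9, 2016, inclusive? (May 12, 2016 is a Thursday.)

May 12, 2016 is a Thursday; the first Monday on or after it is May 16, 2016 (4 days later).
From May 16, 2016 to Jun 9, 2016: 15 + 9 = 24 days (rest of May, Jun).
24 ÷ 7 = 3 full weeks with remainder 3, so 3 more Mondays after the first → 4.

4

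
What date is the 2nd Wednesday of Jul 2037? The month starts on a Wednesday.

Jul 2037 begins on a Wednesday, so the first Wednesday is Jul 1.
The 2nd Wednesday is 1 weeks later: 1 + 7 = 8.

Jul 8, 2037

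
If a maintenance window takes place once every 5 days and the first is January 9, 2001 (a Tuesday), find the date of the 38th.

The 38th occurrence is 37 intervals after the first: 37 × 5 = 185 days after January 9, 2001.
January has 31 days — 22 days to the end of January leaves 163.
February has 28 days (135 left).
March has 31 days (104 left).
April has 30 days (74 left).
May has 31 days (43 left).
June has 30 days (13 left).
13 days into July → July 13, 2001.

July 13, 2001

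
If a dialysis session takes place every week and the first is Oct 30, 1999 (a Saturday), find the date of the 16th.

The 16th occurrence is 15 intervals after the first: 15 × 7 = 105 days after Oct 30, 1999.
Oct has 31 days — 1 day to the end of Oct leaves 104.
Nov has 30 days (74 left).
Dec has 31 days (43 left).
Jan has 31 days (12 left).
12 days into Feb → Feb 12, 2000.

Feb 12, 2000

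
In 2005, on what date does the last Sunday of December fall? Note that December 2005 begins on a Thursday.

December 2005 begins on a Thursday, so the first Sunday is December 4 (3 days later).
December 2005 has 31 days. Adding weeks: 4, 11, 18, 25 — the last one ≤ 31 is the 25th.

December 25, 2005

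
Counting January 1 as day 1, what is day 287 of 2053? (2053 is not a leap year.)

Oct 14, 2053

Jan has 31 days (287 − 31 = 256 remain).
Feb has 28 days (256 − 28 = 228 remain).
Mar has 31 days (228 − 31 = 197 remain).
Apr has 30 days (197 − 30 = 167 remain).
May has 31 days (167 − 31 = 136 remain).
Jun has 30 days (136 − 30 = 106 remain).
Jul has 31 days (106 − 31 = 75 remain).
Aug has 31 days (75 − 31 = 44 remain).
Sep has 30 days (44 − 30 = 14 remain).
14 into Oct → Oct 14.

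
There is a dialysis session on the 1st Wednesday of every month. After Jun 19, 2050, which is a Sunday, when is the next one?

Jul 6, 2050

Jun 2050 starts on a Wednesday, so its 1st Wednesday is Jun 1, 2050.
That is not after Jun 19, 2050, so look at Jul 2050.
Jul 2050 starts on a Friday, so its 1st Wednesday is Jul 6, 2050 (5 days in).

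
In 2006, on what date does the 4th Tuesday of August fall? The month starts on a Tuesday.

22 August 2006

August 2006 begins on a Tuesday, so the first Tuesday is August 1.
The 4th Tuesday is 3 weeks later: 1 + 21 = 22.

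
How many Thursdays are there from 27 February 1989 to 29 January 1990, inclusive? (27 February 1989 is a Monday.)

27 February 1989 is a Monday; the first Thursday on or after it is 2 March 1989 (3 days later).
From 2 March 1989 to 29 January 1990: 29 + 30 + 31 + 30 + 31 + 31 + 30 + 31 + 30 + 31 + 29 = 333 days (rest of March, April, May, June, July, August, September, October, November, December, January).
333 ÷ 7 = 47 full weeks with remainder 4, so 47 more Thursdays after the first → 48.

48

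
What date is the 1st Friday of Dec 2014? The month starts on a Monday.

Dec 2014 begins on a Monday, so the first Friday is Dec 5 (4 days later).

Dec 5, 2014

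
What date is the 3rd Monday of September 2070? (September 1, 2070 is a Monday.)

2070-09-15

September 2070 begins on a Monday, so the first Monday is September 1.
The 3rd Monday is 2 weeks later: 1 + 14 = 15.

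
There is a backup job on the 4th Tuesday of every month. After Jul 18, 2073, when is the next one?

Jul 2073 starts on a Saturday; its first Tuesday is the 4th, so the 4th Tuesday is the 25th — Jul 25, 2073.
Jul 25, 2073 is after Jul 18, 2073, so that is the next one.

Jul 25, 2073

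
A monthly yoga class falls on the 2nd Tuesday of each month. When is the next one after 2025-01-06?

2025-01-14

January 2025 starts on a Wednesday; its first Tuesday is the 7th, so the 2nd Tuesday is the 14th — 2025-01-14.
2025-01-14 is after 2025-01-06, so that is the next one.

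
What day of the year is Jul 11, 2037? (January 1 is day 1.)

192

Days in months before Jul: 31 + 28 + 31 + 30 + 31 + 30 = 181.
Plus 11 days into Jul → day 192.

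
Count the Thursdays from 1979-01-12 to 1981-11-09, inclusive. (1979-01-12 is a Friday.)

1979-01-12 is a Friday; the first Thursday on or after it is 1979-01-18 (6 days later).
From 1979-01-18 to 1981-11-09: 347 + 366 + 313 = 1026 days (rest of 1979, 1980, to 1981-11-09 in 1981).
1026 ÷ 7 = 146 full weeks with remainder 4, so 146 more Thursdays after the first → 147.

147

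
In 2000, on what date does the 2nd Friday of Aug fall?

Aug 11, 2000

The first Friday of Aug 2000 is Aug 4.
The 2nd Friday is 1 weeks later: 4 + 7 = 11.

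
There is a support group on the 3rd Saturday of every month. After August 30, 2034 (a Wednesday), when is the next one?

August 2034 starts on a Tuesday; its first Saturday is the 5th, so the 3rd Saturday is the 19th — August 19, 2034.
That is not after August 30, 2034, so look at September 2034.
September 2034 starts on a Friday; its first Saturday is the 2nd, so the 3rd Saturday is the 16th — September 16, 2034.

September 16, 2034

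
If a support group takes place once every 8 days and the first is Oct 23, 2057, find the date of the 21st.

Apr 1, 2058

The 21st occurrence is 20 intervals after the first: 20 × 8 = 160 days after Oct 23, 2057.
Oct has 31 days — 8 days to the end of Oct leaves 152.
Nov has 30 days (122 left).
Dec has 31 days (91 left).
Jan has 31 days (60 left).
Feb has 28 days (32 left).
Mar has 31 days (1 left).
1 day into Apr → Apr 1, 2058.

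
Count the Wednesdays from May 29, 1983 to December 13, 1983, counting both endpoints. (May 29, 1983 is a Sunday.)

28

May 29, 1983 is a Sunday; the first Wednesday on or after it is June 1, 1983 (3 days later).
From June 1, 1983 to December 13, 1983: 29 + 31 + 31 + 30 + 31 + 30 + 13 = 195 days (rest of June, July, August, September, October, November, December).
195 ÷ 7 = 27 full weeks with remainder 6, so 27 more Wednesdays after the first → 28.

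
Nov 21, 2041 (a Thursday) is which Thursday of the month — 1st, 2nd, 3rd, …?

Day 21 falls in week ⌈21/7⌉ of the month.
Days 1–7 hold the 1st Thursday, 8–14 the 2nd, 15–21 the 3rd, 22–28 the 4th, 29–31 the 5th.
21 is in the range for the 3rd.

3rd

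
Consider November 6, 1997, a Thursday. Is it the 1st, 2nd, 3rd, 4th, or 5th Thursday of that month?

Day 6 falls in week ⌈6/7⌉ of the month.
Days 1–7 hold the 1st Thursday, 8–14 the 2nd, 15–21 the 3rd, 22–28 the 4th, 29–31 the 5th.
6 is in the range for the 1st.

1st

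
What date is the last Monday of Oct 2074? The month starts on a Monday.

Oct 29, 2074

Oct 2074 begins on a Monday, so the first Monday is Oct 1.
Oct 2074 has 31 days. Adding weeks: 1, 8, 15, 22, 29 — the last one ≤ 31 is the 29th.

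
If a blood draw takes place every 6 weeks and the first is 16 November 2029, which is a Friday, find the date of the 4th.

22 March 2030

The 4th occurrence is 3 intervals after the first: 3 × 42 = 126 days after 16 November 2029.
November has 30 days — 14 days to the end of November leaves 112.
December has 31 days (81 left).
January has 31 days (50 left).
February has 28 days (22 left).
22 days into March → 22 March 2030.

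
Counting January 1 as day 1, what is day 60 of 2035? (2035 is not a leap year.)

Jan has 31 days (60 − 31 = 29 remain).
Feb has 28 days (29 − 28 = 1 remain).
1 into Mar → Mar 1.

Mar 1, 2035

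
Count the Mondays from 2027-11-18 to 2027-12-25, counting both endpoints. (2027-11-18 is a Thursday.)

2027-11-18 is a Thursday; the first Monday on or after it is 2027-11-22 (4 days later).
From 2027-11-22 to 2027-12-25: 8 + 25 = 33 days (rest of November, December).
33 ÷ 7 = 4 full weeks with remainder 5, so 4 more Mondays after the first → 5.

5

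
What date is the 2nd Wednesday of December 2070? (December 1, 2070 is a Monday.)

10 December 2070

December 2070 begins on a Monday, so the first Wednesday is December 3 (2 days later).
The 2nd Wednesday is 1 weeks later: 3 + 7 = 10.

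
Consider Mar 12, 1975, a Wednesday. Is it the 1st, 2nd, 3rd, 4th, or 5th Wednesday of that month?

Day 12 falls in week ⌈12/7⌉ of the month.
Days 1–7 hold the 1st Wednesday, 8–14 the 2nd, 15–21 the 3rd, 22–28 the 4th, 29–31 the 5th.
12 is in the range for the 2nd.

2nd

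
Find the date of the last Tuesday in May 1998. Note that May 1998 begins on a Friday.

26 May 1998

May 1998 begins on a Friday, so the first Tuesday is May 5 (4 days later).
May 1998 has 31 days. Adding weeks: 5, 12, 19, 26 — the last one ≤ 31 is the 26th.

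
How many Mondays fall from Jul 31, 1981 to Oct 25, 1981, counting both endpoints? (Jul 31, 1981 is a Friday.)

12

Jul 31, 1981 is a Friday; the first Monday on or after it is Aug 3, 1981 (3 days later).
From Aug 3, 1981 to Oct 25, 1981: 28 + 30 + 25 = 83 days (rest of Aug, Sep, Oct).
83 ÷ 7 = 11 full weeks with remainder 6, so 11 more Mondays after the first → 12.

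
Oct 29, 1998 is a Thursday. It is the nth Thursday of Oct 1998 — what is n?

5th

Day 29 falls in week ⌈29/7⌉ of the month.
Days 1–7 hold the 1st Thursday, 8–14 the 2nd, 15–21 the 3rd, 22–28 the 4th, 29–31 the 5th.
29 is in the range for the 5th.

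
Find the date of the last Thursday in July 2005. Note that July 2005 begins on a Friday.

July 2005 begins on a Friday, so the first Thursday is July 7 (6 days later).
July 2005 has 31 days. Adding weeks: 7, 14, 21, 28 — the last one ≤ 31 is the 28th.

2005-07-28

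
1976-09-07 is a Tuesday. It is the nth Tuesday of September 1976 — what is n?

Day 7 falls in week ⌈7/7⌉ of the month.
Days 1–7 hold the 1st Tuesday, 8–14 the 2nd, 15–21 the 3rd, 22–28 the 4th, 29–31 the 5th.
7 is in the range for the 1st.

1st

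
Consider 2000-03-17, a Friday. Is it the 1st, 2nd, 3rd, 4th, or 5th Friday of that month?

Day 17 falls in week ⌈17/7⌉ of the month.
Days 1–7 hold the 1st Friday, 8–14 the 2nd, 15–21 the 3rd, 22–28 the 4th, 29–31 the 5th.
17 is in the range for the 3rd.

3rd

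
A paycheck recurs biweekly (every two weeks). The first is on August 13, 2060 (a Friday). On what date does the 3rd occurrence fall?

September 10, 2060

The 3rd occurrence is 2 intervals after the first: 2 × 14 = 28 days after August 13, 2060.
August has 31 days — 18 days to the end of August leaves 10.
10 days into September → September 10, 2060.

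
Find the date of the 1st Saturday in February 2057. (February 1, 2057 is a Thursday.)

February 2057 begins on a Thursday, so the first Saturday is February 3 (2 days later).

2057-02-03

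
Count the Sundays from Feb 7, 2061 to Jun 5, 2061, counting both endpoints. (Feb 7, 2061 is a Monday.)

Feb 7, 2061 is a Monday; the first Sunday on or after it is Feb 13, 2061 (6 days later).
From Feb 13, 2061 to Jun 5, 2061: 15 + 31 + 30 + 31 + 5 = 112 days (rest of Feb, Mar, Apr, May, Jun).
112 ÷ 7 = 16 full weeks with remainder 0, so 16 more Sundays after the first → 17.

17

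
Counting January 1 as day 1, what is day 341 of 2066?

Dec 7, 2066

Jan has 31 days (341 − 31 = 310 remain).
Feb has 28 days (310 − 28 = 282 remain).
Mar has 31 days (282 − 31 = 251 remain).
Apr has 30 days (251 − 30 = 221 remain).
May has 31 days (221 − 31 = 190 remain).
Jun has 30 days (190 − 30 = 160 remain).
Jul has 31 days (160 − 31 = 129 remain).
Aug has 31 days (129 − 31 = 98 remain).
Sep has 30 days (98 − 30 = 68 remain).
Oct has 31 days (68 − 31 = 37 remain).
Nov has 30 days (37 − 30 = 7 remain).
7 into Dec → Dec 7.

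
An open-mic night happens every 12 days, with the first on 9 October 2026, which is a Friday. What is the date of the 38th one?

27 December 2027

The 38th occurrence is 37 intervals after the first: 37 × 12 = 444 days after 9 October 2026.
October has 31 days — 22 days to the end of October leaves 422.
From end of October to end of 2026 is 61 days (361 left).
January has 31 days (330 left).
February has 28 days (302 left).
March has 31 days (271 left).
April has 30 days (241 left).
May has 31 days (210 left).
June has 30 days (180 left).
July has 31 days (149 left).
August has 31 days (118 left).
September has 30 days (88 left).
October has 31 days (57 left).
November has 30 days (27 left).
27 days into December → 27 December 2027.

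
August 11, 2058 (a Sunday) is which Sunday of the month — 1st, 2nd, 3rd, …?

Day 11 falls in week ⌈11/7⌉ of the month.
Days 1–7 hold the 1st Sunday, 8–14 the 2nd, 15–21 the 3rd, 22–28 the 4th, 29–31 the 5th.
11 is in the range for the 2nd.

2nd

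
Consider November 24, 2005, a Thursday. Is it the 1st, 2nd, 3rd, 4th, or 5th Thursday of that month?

Day 24 falls in week ⌈24/7⌉ of the month.
Days 1–7 hold the 1st Thursday, 8–14 the 2nd, 15–21 the 3rd, 22–28 the 4th, 29–31 the 5th.
24 is in the range for the 4th.

4th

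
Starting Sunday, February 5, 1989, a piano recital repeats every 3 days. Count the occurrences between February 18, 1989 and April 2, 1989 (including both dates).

Occurrences land 3·i days after February 5, 1989 for i = 0, 1, 2, …
February 18, 1989 is 13 days after the start; 13 ÷ 3 = 4 remainder 1; since the remainder is 1, round up to i = 5. First occurrence in the window: #6 on February 20, 1989 (5×3 = 15 days in).
April 2, 1989 is 56 days after the start; 56 ÷ 3 = 18 remainder 2. Last occurrence in the window: #19 on March 31, 1989.
Occurrences #6 through #19: 14 in total.

14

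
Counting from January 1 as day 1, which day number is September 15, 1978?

258

Days in months before September: 31 + 28 + 31 + 30 + 31 + 30 + 31 + 31 = 243.
Plus 15 days into September → day 258.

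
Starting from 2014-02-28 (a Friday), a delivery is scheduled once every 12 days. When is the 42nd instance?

2015-07-05

The 42nd occurrence is 41 intervals after the first: 41 × 12 = 492 days after 2014-02-28.
February has 28 days — 0 days to the end of February leaves 492.
From end of February to end of 2014 is 306 days (186 left).
January has 31 days (155 left).
February has 28 days (127 left).
March has 31 days (96 left).
April has 30 days (66 left).
May has 31 days (35 left).
June has 30 days (5 left).
5 days into July → 2015-07-05.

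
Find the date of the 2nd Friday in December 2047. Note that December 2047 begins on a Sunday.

December 2047 begins on a Sunday, so the first Friday is December 6 (5 days later).
The 2nd Friday is 1 weeks later: 6 + 7 = 13.

2047-12-13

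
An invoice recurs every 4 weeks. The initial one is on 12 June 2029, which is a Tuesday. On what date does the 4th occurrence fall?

The 4th occurrence is 3 intervals after the first: 3 × 28 = 84 days after 12 June 2029.
June has 30 days — 18 days to the end of June leaves 66.
July has 31 days (35 left).
August has 31 days (4 left).
4 days into September → 4 September 2029.

4 September 2029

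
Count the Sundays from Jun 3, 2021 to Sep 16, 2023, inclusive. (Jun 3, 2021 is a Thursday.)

Jun 3, 2021 is a Thursday; the first Sunday on or after it is Jun 6, 2021 (3 days later).
From Jun 6, 2021 to Sep 16, 2023: 208 + 365 + 259 = 832 days (rest of 2021, 2022, to Sep 16, 2023 in 2023).
832 ÷ 7 = 118 full weeks with remainder 6, so 118 more Sundays after the first → 119.

119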